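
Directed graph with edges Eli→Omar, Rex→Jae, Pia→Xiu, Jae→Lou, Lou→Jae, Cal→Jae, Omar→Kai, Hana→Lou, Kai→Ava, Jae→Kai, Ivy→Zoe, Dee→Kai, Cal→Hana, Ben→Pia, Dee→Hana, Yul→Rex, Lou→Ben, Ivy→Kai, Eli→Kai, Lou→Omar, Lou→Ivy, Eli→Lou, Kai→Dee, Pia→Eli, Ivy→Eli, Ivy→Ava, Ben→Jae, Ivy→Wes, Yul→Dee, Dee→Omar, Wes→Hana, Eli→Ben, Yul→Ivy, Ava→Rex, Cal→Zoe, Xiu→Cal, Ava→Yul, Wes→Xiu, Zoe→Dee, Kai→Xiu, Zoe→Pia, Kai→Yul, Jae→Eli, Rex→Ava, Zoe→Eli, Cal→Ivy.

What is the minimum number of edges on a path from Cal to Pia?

2

Level 0: Cal
Level 1: Hana, Ivy, Jae, Zoe
Level 2: Ava, Dee, Eli, Kai, Lou, Pia, Wes
Level 3: Ben, Omar, Rex, Xiu, Yul
Pia first appears at level 2.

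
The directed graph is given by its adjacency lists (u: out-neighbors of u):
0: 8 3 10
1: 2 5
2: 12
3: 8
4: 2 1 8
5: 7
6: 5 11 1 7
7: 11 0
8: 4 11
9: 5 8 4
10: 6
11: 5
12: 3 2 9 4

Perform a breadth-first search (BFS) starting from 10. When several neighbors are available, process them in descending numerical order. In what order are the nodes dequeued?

10, 6, 11, 7, 5, 1, 0, 2, 8, 3, 12, 4, 9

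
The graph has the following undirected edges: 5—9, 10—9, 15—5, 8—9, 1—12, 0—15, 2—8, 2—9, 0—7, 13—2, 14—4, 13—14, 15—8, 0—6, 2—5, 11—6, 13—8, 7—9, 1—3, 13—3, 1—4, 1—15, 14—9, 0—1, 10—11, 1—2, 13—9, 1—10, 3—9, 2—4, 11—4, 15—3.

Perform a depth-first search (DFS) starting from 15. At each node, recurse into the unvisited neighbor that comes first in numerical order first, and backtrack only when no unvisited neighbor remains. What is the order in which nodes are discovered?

Visit 15
15 → 0
0 → 1
1 → 2
2 → 4
4 → 11
11 → 6
11 → 10
10 → 9
9 → 3
3 → 13
13 → 8
13 → 14
9 → 5
9 → 7
1 → 12

15 → 0 → 1 → 2 → 4 → 11 → 6 → 10 → 9 → 3 → 13 → 8 → 14 → 5 → 7 → 12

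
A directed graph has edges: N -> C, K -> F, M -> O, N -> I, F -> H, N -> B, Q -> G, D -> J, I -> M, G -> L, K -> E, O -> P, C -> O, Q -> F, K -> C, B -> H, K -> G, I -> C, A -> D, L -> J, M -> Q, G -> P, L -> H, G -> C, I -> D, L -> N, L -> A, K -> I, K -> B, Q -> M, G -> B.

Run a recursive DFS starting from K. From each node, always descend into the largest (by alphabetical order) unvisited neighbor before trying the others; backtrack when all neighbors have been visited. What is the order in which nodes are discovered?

Visit K
K → I
I → M
M → Q
Q → G
G → P
G → L
L → N
N → C
C → O
N → B
B → H
L → J
L → A
A → D
Q → F
K → E

K -> I -> M -> Q -> G -> P -> L -> N -> C -> O -> B -> H -> J -> A -> D -> F -> E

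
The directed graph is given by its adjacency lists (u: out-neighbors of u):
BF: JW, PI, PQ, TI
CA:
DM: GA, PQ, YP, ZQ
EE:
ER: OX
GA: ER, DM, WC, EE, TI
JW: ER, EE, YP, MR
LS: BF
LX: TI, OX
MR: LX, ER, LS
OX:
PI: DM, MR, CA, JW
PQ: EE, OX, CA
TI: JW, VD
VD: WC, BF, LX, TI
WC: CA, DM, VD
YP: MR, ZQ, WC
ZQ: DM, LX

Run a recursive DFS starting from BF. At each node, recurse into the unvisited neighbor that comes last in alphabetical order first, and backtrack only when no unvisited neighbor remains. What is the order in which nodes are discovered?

BF -> TI -> VD -> WC -> DM -> ZQ -> LX -> OX -> YP -> MR -> LS -> ER -> PQ -> EE -> CA -> GA -> JW -> PI

Visit BF
BF → TI
TI → VD
VD → WC
WC → DM
DM → ZQ
ZQ → LX
LX → OX
DM → YP
YP → MR
MR → LS
MR → ER
DM → PQ
PQ → EE
PQ → CA
DM → GA
TI → JW
BF → PI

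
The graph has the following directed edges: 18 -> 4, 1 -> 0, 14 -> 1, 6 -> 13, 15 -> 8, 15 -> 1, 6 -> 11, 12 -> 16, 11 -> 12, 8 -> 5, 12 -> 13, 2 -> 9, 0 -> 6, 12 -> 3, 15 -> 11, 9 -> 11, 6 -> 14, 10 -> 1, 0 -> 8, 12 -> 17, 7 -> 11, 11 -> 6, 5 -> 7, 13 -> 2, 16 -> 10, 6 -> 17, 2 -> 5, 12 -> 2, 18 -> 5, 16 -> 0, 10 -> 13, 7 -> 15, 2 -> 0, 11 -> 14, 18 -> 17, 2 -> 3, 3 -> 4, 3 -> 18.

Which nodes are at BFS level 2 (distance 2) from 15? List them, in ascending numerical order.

Level 0: 15
Level 1: 1, 8, 11
Level 2: 0, 5, 6, 12, 14
Level 3: 2, 3, 7, 13, 16, 17
Level 4: 4, 9, 10, 18

0, 5, 6, 12, 14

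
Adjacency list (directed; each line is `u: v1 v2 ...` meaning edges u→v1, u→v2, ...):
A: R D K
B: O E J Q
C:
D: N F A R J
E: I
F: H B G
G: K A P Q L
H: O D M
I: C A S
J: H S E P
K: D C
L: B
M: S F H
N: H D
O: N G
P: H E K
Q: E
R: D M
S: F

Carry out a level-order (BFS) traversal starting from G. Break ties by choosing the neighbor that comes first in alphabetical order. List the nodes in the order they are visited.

G → A → K → L → P → Q → D → R → C → B → E → H → F → J → N → M → O → I → S

Visit G; enqueue A, K, L, P, Q → queue [A, K, L, P, Q]
Visit A; enqueue D, R → queue [K, L, P, Q, D, R]
Visit K; enqueue C → queue [L, P, Q, D, R, C]
Visit L; enqueue B → queue [P, Q, D, R, C, B]
Visit P; enqueue E, H → queue [Q, D, R, C, B, E, H]
Visit Q → queue [D, R, C, B, E, H]
Visit D; enqueue F, J, N → queue [R, C, B, E, H, F, J, N]
Visit R; enqueue M → queue [C, B, E, H, F, J, N, M]
Visit C → queue [B, E, H, F, J, N, M]
Visit B; enqueue O → queue [E, H, F, J, N, M, O]
Visit E; enqueue I → queue [H, F, J, N, M, O, I]
Visit H → queue [F, J, N, M, O, I]
Visit F → queue [J, N, M, O, I]
Visit J; enqueue S → queue [N, M, O, I, S]
Visit N → queue [M, O, I, S]
Visit M → queue [O, I, S]
Visit O → queue [I, S]
Visit I → queue [S]
Visit S → queue []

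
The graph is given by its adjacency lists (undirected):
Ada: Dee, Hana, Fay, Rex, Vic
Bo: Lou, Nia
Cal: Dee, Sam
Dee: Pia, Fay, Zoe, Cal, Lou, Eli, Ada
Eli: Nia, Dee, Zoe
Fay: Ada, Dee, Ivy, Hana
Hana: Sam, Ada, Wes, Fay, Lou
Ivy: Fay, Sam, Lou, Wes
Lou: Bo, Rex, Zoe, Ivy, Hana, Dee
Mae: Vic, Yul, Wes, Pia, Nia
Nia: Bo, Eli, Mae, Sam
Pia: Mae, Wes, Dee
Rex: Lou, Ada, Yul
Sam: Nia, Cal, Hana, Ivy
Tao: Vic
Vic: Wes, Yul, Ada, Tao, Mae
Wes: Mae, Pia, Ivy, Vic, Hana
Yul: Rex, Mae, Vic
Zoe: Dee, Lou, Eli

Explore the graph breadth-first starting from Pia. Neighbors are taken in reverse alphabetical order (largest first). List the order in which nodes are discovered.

Visit Pia; enqueue Wes, Mae, Dee → queue [Wes, Mae, Dee]
Visit Wes; enqueue Vic, Ivy, Hana → queue [Mae, Dee, Vic, Ivy, Hana]
Visit Mae; enqueue Yul, Nia → queue [Dee, Vic, Ivy, Hana, Yul, Nia]
Visit Dee; enqueue Zoe, Lou, Fay, Eli, Cal, Ada → queue [Vic, Ivy, Hana, Yul, Nia, Zoe, Lou, Fay, Eli, Cal, Ada]
Visit Vic; enqueue Tao → queue [Ivy, Hana, Yul, Nia, Zoe, Lou, Fay, Eli, Cal, Ada, Tao]
Visit Ivy; enqueue Sam → queue [Hana, Yul, Nia, Zoe, Lou, Fay, Eli, Cal, Ada, Tao, Sam]
Visit Hana → queue [Yul, Nia, Zoe, Lou, Fay, Eli, Cal, Ada, Tao, Sam]
Visit Yul; enqueue Rex → queue [Nia, Zoe, Lou, Fay, Eli, Cal, Ada, Tao, Sam, Rex]
Visit Nia; enqueue Bo → queue [Zoe, Lou, Fay, Eli, Cal, Ada, Tao, Sam, Rex, Bo]
Visit Zoe → queue [Lou, Fay, Eli, Cal, Ada, Tao, Sam, Rex, Bo]
Visit Lou → queue [Fay, Eli, Cal, Ada, Tao, Sam, Rex, Bo]
Visit Fay → queue [Eli, Cal, Ada, Tao, Sam, Rex, Bo]
Visit Eli → queue [Cal, Ada, Tao, Sam, Rex, Bo]
Visit Cal → queue [Ada, Tao, Sam, Rex, Bo]
Visit Ada → queue [Tao, Sam, Rex, Bo]
Visit Tao → queue [Sam, Rex, Bo]
Visit Sam → queue [Rex, Bo]
Visit Rex → queue [Bo]
Visit Bo → queue []

Pia, Wes, Mae, Dee, Vic, Ivy, Hana, Yul, Nia, Zoe, Lou, Fay, Eli, Cal, Ada, Tao, Sam, Rex, Bo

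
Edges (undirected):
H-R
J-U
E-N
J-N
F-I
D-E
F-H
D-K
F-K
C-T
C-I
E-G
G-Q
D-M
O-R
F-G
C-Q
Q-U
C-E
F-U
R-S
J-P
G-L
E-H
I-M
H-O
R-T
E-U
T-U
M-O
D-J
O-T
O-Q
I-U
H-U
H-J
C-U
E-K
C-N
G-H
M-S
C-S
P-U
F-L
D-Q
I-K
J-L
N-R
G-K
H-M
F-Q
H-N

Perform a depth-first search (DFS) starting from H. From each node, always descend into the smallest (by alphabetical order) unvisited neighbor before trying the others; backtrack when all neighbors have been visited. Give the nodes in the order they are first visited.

H, E, C, I, F, G, K, D, J, L, N, R, O, M, S, Q, U, P, T

Visit H
H → E
E → C
C → I
I → F
F → G
G → K
K → D
D → J
J → L
J → N
N → R
R → O
O → M
M → S
O → Q
Q → U
U → P
U → T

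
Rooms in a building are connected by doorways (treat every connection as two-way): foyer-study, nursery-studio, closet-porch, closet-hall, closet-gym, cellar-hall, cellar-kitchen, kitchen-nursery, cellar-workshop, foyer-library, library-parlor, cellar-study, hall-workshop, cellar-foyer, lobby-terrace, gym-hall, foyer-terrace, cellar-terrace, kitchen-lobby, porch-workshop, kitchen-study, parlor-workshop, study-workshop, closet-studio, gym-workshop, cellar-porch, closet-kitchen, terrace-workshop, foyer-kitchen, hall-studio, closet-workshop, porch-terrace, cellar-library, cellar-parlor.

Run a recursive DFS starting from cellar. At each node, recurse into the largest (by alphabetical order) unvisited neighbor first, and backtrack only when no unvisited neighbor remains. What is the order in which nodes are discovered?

cellar, workshop, terrace, porch, closet, studio, nursery, kitchen, study, foyer, library, parlor, lobby, hall, gym

Visit cellar
cellar → workshop
workshop → terrace
terrace → porch
porch → closet
closet → studio
studio → nursery
nursery → kitchen
kitchen → study
study → foyer
foyer → library
library → parlor
kitchen → lobby
studio → hall
hall → gym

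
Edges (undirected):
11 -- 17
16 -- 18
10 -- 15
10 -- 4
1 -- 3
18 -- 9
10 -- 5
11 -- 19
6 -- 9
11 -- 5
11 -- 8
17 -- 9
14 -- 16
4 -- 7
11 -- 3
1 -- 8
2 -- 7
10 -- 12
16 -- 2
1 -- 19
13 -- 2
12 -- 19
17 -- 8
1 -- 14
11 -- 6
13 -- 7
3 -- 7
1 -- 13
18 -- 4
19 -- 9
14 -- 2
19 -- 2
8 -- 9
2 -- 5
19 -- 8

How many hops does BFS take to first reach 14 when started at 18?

2

Level 0: 18
Level 1: 4, 9, 16
Level 2: 2, 6, 7, 8, 10, 14, 17, 19
Level 3: 1, 3, 5, 11, 12, 13, 15
14 first appears at level 2.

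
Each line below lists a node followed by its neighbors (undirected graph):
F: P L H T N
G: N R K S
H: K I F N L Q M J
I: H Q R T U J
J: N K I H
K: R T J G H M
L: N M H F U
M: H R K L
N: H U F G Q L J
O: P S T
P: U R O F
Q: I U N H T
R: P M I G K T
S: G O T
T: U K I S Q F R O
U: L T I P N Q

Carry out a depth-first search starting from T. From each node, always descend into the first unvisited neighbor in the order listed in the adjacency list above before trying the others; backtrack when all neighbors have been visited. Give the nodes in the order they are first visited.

Visit T
T → U
U → L
L → N
N → H
H → K
K → R
R → P
P → O
O → S
S → G
P → F
R → M
R → I
I → Q
I → J

T, U, L, N, H, K, R, P, O, S, G, F, M, I, Q, J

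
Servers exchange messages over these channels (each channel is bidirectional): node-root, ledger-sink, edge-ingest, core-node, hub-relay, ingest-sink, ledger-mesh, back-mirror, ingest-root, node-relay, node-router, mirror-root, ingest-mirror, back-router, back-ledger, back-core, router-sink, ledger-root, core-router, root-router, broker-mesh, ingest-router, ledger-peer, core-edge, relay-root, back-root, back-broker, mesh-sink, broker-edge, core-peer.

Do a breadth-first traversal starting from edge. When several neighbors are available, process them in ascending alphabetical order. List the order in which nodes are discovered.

Visit edge; enqueue broker, core, ingest → queue [broker, core, ingest]
Visit broker; enqueue back, mesh → queue [core, ingest, back, mesh]
Visit core; enqueue node, peer, router → queue [ingest, back, mesh, node, peer, router]
Visit ingest; enqueue mirror, root, sink → queue [back, mesh, node, peer, router, mirror, root, sink]
Visit back; enqueue ledger → queue [mesh, node, peer, router, mirror, root, sink, ledger]
Visit mesh → queue [node, peer, router, mirror, root, sink, ledger]
Visit node; enqueue relay → queue [peer, router, mirror, root, sink, ledger, relay]
Visit peer → queue [router, mirror, root, sink, ledger, relay]
Visit router → queue [mirror, root, sink, ledger, relay]
Visit mirror → queue [root, sink, ledger, relay]
Visit root → queue [sink, ledger, relay]
Visit sink → queue [ledger, relay]
Visit ledger → queue [relay]
Visit relay; enqueue hub → queue [hub]
Visit hub → queue []

edge -> broker -> core -> ingest -> back -> mesh -> node -> peer -> router -> mirror -> root -> sink -> ledger -> relay -> hub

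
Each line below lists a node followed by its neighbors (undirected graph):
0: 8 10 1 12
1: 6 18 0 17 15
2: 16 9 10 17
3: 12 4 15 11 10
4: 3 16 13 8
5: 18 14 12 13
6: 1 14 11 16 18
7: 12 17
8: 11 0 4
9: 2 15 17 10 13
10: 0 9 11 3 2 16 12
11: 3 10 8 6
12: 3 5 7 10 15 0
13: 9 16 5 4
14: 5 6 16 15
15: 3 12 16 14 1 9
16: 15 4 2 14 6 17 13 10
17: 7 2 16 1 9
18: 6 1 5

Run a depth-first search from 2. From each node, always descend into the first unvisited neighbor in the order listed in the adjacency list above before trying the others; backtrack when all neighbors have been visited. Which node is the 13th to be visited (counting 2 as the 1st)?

Visit 2
2 → 16
16 → 15
15 → 3
3 → 12
12 → 5
5 → 18
18 → 6
6 → 1
1 → 0
0 → 8
8 → 11
11 → 10
10 → 9
9 → 17
17 → 7
9 → 13
13 → 4
6 → 14

Visit order: 2, 16, 15, 3, 12, 5, 18, 6, 1, 0, 8, 11, 10, 9, 17, 7, 13, 4, 14

10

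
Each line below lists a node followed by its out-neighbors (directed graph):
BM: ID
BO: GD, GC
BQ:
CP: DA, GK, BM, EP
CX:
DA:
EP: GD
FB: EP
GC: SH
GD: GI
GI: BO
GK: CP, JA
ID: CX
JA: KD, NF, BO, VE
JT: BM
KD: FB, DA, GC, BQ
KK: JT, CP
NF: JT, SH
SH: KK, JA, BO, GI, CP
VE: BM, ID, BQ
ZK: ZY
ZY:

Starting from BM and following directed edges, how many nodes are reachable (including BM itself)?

BFS from BM visits: BM, ID, CX
Reachable nodes: 3 of 22 total.

3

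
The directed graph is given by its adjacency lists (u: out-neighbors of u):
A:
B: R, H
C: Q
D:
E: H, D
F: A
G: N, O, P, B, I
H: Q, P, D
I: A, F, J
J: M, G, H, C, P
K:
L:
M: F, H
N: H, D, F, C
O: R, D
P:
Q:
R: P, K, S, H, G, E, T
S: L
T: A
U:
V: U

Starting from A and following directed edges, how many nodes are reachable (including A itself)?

BFS from A visits: A
Reachable nodes: 1 of 22 total.

1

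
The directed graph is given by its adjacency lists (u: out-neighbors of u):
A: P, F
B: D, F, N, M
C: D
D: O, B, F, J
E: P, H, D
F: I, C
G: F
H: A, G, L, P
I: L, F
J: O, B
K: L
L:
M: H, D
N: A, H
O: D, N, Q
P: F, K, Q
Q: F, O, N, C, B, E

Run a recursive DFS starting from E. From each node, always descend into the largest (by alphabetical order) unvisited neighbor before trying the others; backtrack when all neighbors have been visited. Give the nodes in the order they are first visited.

E, P, Q, O, N, H, L, G, F, I, C, D, J, B, M, A, K

Visit E
E → P
P → Q
Q → O
O → N
N → H
H → L
H → G
G → F
F → I
F → C
C → D
D → J
J → B
B → M
H → A
P → K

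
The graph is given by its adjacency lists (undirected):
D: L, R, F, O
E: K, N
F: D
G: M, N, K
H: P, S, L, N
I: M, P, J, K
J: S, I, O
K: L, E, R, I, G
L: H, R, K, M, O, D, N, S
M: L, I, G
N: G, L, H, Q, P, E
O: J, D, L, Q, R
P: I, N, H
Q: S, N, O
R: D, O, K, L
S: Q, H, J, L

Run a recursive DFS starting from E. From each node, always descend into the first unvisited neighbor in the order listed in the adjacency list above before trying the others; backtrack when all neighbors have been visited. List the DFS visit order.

Visit E
E → K
K → L
L → H
H → P
P → I
I → M
M → G
G → N
N → Q
Q → S
S → J
J → O
O → D
D → R
D → F

E, K, L, H, P, I, M, G, N, Q, S, J, O, D, R, F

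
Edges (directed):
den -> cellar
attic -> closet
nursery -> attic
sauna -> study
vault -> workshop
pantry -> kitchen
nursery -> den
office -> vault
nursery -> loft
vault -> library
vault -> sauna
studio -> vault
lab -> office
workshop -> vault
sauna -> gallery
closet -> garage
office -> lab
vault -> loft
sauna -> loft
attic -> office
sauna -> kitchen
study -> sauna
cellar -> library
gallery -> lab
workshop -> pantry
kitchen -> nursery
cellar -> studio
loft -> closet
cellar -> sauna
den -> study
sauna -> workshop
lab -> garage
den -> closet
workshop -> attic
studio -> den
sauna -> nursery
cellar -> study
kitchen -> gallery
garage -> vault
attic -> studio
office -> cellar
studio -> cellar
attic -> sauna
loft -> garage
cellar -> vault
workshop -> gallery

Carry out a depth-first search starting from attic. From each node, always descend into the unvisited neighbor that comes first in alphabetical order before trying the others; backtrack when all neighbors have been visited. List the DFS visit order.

Visit attic
attic → closet
closet → garage
garage → vault
vault → library
vault → loft
vault → sauna
sauna → gallery
gallery → lab
lab → office
office → cellar
cellar → studio
studio → den
den → study
sauna → kitchen
kitchen → nursery
sauna → workshop
workshop → pantry

attic, closet, garage, vault, library, loft, sauna, gallery, lab, office, cellar, studio, den, study, kitchen, nursery, workshop, pantry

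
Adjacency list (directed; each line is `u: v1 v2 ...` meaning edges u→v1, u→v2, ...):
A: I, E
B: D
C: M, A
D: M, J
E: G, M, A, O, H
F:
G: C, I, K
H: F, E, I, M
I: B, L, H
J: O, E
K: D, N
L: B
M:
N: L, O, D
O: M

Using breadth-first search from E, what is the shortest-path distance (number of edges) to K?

Level 0: E
Level 1: A, G, H, M, O
Level 2: C, F, I, K
Level 3: B, D, L, N
Level 4: J
K first appears at level 2.

2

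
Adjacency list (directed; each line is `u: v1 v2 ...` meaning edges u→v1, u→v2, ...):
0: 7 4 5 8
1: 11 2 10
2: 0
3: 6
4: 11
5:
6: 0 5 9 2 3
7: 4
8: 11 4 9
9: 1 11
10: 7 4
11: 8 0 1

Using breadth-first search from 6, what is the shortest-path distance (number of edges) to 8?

2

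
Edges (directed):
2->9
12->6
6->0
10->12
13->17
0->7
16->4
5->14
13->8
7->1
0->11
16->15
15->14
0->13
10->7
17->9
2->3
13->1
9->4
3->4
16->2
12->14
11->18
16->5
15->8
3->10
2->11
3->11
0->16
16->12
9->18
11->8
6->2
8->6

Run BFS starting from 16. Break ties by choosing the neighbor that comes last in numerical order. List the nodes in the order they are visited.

Visit 16; enqueue 15, 12, 5, 4, 2 → queue [15, 12, 5, 4, 2]
Visit 15; enqueue 14, 8 → queue [12, 5, 4, 2, 14, 8]
Visit 12; enqueue 6 → queue [5, 4, 2, 14, 8, 6]
Visit 5 → queue [4, 2, 14, 8, 6]
Visit 4 → queue [2, 14, 8, 6]
Visit 2; enqueue 11, 9, 3 → queue [14, 8, 6, 11, 9, 3]
Visit 14 → queue [8, 6, 11, 9, 3]
Visit 8 → queue [6, 11, 9, 3]
Visit 6; enqueue 0 → queue [11, 9, 3, 0]
Visit 11; enqueue 18 → queue [9, 3, 0, 18]
Visit 9 → queue [3, 0, 18]
Visit 3; enqueue 10 → queue [0, 18, 10]
Visit 0; enqueue 13, 7 → queue [18, 10, 13, 7]
Visit 18 → queue [10, 13, 7]
Visit 10 → queue [13, 7]
Visit 13; enqueue 17, 1 → queue [7, 17, 1]
Visit 7 → queue [17, 1]
Visit 17 → queue [1]
Visit 1 → queue []

16 → 15 → 12 → 5 → 4 → 2 → 14 → 8 → 6 → 11 → 9 → 3 → 0 → 18 → 10 → 13 → 7 → 17 → 1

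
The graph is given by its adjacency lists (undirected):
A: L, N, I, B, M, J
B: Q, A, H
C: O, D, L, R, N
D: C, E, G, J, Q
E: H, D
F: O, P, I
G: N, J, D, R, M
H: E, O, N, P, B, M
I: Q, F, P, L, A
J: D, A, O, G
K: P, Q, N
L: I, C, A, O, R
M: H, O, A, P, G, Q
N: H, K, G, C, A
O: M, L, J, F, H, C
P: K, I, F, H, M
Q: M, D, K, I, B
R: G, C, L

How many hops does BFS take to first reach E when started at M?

2

Level 0: M
Level 1: A, G, H, O, P, Q
Level 2: B, C, D, E, F, I, J, K, L, N, R
E first appears at level 2.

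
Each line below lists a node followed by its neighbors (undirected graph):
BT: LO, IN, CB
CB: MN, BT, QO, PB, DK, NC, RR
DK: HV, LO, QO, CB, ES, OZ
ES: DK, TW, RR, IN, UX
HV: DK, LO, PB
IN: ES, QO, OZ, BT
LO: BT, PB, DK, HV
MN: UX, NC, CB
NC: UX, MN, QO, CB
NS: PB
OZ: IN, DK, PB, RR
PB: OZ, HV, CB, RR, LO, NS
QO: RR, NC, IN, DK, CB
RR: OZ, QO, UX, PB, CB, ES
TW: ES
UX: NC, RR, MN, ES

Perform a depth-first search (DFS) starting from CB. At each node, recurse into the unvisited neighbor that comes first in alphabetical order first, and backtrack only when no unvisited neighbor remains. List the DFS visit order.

CB, BT, IN, ES, DK, HV, LO, PB, NS, OZ, RR, QO, NC, MN, UX, TW

Visit CB
CB → BT
BT → IN
IN → ES
ES → DK
DK → HV
HV → LO
LO → PB
PB → NS
PB → OZ
OZ → RR
RR → QO
QO → NC
NC → MN
MN → UX
ES → TW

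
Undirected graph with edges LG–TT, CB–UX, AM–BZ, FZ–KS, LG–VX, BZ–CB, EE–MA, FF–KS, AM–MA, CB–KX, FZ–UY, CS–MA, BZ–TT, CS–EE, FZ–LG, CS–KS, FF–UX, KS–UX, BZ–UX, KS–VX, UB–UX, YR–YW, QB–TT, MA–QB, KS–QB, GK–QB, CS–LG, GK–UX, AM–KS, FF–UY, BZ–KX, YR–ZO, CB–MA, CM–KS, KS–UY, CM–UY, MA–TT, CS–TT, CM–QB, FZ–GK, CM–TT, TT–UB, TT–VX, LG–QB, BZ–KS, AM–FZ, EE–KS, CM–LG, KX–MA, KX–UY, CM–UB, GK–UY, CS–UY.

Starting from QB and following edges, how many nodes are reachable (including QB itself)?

19

BFS from QB visits: QB, CM, GK, KS, LG, MA, TT, UB, UY, FZ, UX, AM, BZ, CS, EE, FF, VX, CB, KX
Reachable nodes: 19 of 22 total.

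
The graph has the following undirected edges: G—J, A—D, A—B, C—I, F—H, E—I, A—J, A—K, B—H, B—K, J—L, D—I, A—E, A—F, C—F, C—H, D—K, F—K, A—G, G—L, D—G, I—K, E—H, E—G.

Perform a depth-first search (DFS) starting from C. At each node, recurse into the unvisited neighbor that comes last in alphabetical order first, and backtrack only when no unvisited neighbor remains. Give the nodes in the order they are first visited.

Visit C
C → I
I → K
K → F
F → H
H → E
E → G
G → L
L → J
J → A
A → D
A → B

C I K F H E G L J A D B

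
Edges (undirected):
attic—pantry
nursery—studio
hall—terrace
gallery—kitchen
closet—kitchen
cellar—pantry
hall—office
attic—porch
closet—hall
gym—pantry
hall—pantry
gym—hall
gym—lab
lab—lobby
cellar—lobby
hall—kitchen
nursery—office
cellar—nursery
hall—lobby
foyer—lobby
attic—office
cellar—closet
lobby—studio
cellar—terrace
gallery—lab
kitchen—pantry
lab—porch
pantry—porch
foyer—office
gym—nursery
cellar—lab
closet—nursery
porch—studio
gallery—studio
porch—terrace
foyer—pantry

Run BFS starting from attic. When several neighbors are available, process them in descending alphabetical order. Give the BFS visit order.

attic -> porch -> pantry -> office -> terrace -> studio -> lab -> kitchen -> hall -> gym -> foyer -> cellar -> nursery -> lobby -> gallery -> closet

Visit attic; enqueue porch, pantry, office → queue [porch, pantry, office]
Visit porch; enqueue terrace, studio, lab → queue [pantry, office, terrace, studio, lab]
Visit pantry; enqueue kitchen, hall, gym, foyer, cellar → queue [office, terrace, studio, lab, kitchen, hall, gym, foyer, cellar]
Visit office; enqueue nursery → queue [terrace, studio, lab, kitchen, hall, gym, foyer, cellar, nursery]
Visit terrace → queue [studio, lab, kitchen, hall, gym, foyer, cellar, nursery]
Visit studio; enqueue lobby, gallery → queue [lab, kitchen, hall, gym, foyer, cellar, nursery, lobby, gallery]
Visit lab → queue [kitchen, hall, gym, foyer, cellar, nursery, lobby, gallery]
Visit kitchen; enqueue closet → queue [hall, gym, foyer, cellar, nursery, lobby, gallery, closet]
Visit hall → queue [gym, foyer, cellar, nursery, lobby, gallery, closet]
Visit gym → queue [foyer, cellar, nursery, lobby, gallery, closet]
Visit foyer → queue [cellar, nursery, lobby, gallery, closet]
Visit cellar → queue [nursery, lobby, gallery, closet]
Visit nursery → queue [lobby, gallery, closet]
Visit lobby → queue [gallery, closet]
Visit gallery → queue [closet]
Visit closet → queue []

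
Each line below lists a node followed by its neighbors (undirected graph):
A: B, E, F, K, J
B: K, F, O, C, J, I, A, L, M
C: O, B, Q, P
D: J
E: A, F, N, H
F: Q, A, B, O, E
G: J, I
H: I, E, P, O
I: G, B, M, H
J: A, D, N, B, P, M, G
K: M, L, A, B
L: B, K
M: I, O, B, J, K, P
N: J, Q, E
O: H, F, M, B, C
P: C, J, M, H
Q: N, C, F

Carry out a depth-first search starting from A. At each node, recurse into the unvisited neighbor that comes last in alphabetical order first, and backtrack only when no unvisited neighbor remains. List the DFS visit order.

A -> K -> M -> P -> J -> N -> Q -> F -> O -> H -> I -> G -> B -> L -> C -> E -> D

Visit A
A → K
K → M
M → P
P → J
J → N
N → Q
Q → F
F → O
O → H
H → I
I → G
I → B
B → L
B → C
H → E
J → D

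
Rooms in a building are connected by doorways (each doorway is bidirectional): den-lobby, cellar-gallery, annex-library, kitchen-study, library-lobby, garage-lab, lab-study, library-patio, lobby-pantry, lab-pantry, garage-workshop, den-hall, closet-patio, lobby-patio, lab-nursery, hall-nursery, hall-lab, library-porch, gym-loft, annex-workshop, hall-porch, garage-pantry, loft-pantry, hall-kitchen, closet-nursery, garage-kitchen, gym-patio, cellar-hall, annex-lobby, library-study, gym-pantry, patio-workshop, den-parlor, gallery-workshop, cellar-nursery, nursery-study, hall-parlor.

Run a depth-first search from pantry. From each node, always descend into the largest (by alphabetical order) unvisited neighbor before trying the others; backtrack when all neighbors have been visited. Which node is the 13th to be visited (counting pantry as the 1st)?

lobby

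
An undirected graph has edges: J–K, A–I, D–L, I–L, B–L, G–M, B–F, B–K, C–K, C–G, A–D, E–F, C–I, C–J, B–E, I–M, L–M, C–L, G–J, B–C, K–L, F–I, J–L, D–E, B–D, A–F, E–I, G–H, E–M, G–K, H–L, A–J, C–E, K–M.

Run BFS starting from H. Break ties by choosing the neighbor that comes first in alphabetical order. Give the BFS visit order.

H G L C J K M B D I E A F

Visit H; enqueue G, L → queue [G, L]
Visit G; enqueue C, J, K, M → queue [L, C, J, K, M]
Visit L; enqueue B, D, I → queue [C, J, K, M, B, D, I]
Visit C; enqueue E → queue [J, K, M, B, D, I, E]
Visit J; enqueue A → queue [K, M, B, D, I, E, A]
Visit K → queue [M, B, D, I, E, A]
Visit M → queue [B, D, I, E, A]
Visit B; enqueue F → queue [D, I, E, A, F]
Visit D → queue [I, E, A, F]
Visit I → queue [E, A, F]
Visit E → queue [A, F]
Visit A → queue [F]
Visit F → queue []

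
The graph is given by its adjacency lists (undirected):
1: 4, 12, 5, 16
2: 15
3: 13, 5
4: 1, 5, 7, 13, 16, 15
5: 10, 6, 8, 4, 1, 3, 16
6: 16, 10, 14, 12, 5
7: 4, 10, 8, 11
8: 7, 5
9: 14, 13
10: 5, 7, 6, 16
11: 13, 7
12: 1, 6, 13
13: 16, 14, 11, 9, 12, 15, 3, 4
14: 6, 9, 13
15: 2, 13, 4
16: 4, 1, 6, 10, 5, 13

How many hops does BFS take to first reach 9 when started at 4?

Level 0: 4
Level 1: 1, 5, 7, 13, 15, 16
Level 2: 2, 3, 6, 8, 9, 10, 11, 12, 14
9 first appears at level 2.

2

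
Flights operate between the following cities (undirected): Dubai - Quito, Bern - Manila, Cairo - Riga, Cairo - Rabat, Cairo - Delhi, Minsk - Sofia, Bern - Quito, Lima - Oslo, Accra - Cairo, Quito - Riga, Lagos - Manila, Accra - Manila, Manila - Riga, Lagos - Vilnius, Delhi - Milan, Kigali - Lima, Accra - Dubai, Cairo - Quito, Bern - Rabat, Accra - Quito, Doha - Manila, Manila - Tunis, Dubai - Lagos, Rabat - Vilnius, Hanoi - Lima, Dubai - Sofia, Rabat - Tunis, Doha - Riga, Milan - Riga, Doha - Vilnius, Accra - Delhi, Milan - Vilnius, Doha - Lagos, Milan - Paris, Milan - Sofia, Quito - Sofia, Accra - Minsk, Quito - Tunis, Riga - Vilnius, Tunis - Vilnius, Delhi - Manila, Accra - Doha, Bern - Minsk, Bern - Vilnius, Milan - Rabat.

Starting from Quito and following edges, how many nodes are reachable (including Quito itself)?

BFS from Quito visits: Quito, Tunis, Sofia, Riga, Dubai, Cairo, Bern, Accra, Vilnius, Rabat, Manila, Minsk, Milan, Doha, Lagos, Delhi, Paris
Reachable nodes: 17 of 21 total.

17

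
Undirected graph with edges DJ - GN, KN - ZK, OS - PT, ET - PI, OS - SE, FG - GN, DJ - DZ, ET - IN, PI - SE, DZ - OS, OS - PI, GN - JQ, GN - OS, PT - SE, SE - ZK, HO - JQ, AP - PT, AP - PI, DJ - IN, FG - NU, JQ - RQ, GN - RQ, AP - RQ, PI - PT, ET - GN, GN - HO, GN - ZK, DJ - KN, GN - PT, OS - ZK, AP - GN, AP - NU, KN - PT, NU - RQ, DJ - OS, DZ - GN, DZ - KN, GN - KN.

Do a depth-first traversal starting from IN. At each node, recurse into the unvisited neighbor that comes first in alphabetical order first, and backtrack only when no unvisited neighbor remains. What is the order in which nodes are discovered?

Visit IN
IN → DJ
DJ → DZ
DZ → GN
GN → AP
AP → NU
NU → FG
NU → RQ
RQ → JQ
JQ → HO
AP → PI
PI → ET
PI → OS
OS → PT
PT → KN
KN → ZK
ZK → SE

IN → DJ → DZ → GN → AP → NU → FG → RQ → JQ → HO → PI → ET → OS → PT → KN → ZK → SE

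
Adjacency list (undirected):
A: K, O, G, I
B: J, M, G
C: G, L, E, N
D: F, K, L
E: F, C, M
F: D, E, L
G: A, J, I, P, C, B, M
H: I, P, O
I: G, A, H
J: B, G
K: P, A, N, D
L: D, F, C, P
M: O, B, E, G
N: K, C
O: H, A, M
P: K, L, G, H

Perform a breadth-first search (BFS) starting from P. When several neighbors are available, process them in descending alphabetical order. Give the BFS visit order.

P, L, K, H, G, F, D, C, N, A, O, I, M, J, B, E

Visit P; enqueue L, K, H, G → queue [L, K, H, G]
Visit L; enqueue F, D, C → queue [K, H, G, F, D, C]
Visit K; enqueue N, A → queue [H, G, F, D, C, N, A]
Visit H; enqueue O, I → queue [G, F, D, C, N, A, O, I]
Visit G; enqueue M, J, B → queue [F, D, C, N, A, O, I, M, J, B]
Visit F; enqueue E → queue [D, C, N, A, O, I, M, J, B, E]
Visit D → queue [C, N, A, O, I, M, J, B, E]
Visit C → queue [N, A, O, I, M, J, B, E]
Visit N → queue [A, O, I, M, J, B, E]
Visit A → queue [O, I, M, J, B, E]
Visit O → queue [I, M, J, B, E]
Visit I → queue [M, J, B, E]
Visit M → queue [J, B, E]
Visit J → queue [B, E]
Visit B → queue [E]
Visit E → queue []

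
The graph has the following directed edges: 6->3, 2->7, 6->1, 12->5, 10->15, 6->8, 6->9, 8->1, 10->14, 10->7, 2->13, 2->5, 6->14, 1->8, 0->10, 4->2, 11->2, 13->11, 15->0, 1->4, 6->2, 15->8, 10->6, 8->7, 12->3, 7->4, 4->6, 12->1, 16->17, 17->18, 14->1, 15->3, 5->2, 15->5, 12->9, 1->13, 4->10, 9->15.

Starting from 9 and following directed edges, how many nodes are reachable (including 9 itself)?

15

BFS from 9 visits: 9, 15, 8, 5, 3, 0, 7, 1, 2, 10, 4, 13, 14, 6, 11
Reachable nodes: 15 of 19 total.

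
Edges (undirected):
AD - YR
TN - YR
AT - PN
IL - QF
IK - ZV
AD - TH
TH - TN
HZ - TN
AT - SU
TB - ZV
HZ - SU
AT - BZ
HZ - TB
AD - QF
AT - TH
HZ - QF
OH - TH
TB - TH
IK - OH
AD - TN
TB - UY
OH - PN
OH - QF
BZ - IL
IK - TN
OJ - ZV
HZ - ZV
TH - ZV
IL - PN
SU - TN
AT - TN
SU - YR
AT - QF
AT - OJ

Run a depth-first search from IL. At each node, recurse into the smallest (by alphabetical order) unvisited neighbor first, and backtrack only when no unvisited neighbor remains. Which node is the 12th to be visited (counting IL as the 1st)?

Visit IL
IL → BZ
BZ → AT
AT → OJ
OJ → ZV
ZV → HZ
HZ → QF
QF → AD
AD → TH
TH → OH
OH → IK
IK → TN
TN → SU
SU → YR
OH → PN
TH → TB
TB → UY

Visit order: IL, BZ, AT, OJ, ZV, HZ, QF, AD, TH, OH, IK, TN, SU, YR, PN, TB, UY

TN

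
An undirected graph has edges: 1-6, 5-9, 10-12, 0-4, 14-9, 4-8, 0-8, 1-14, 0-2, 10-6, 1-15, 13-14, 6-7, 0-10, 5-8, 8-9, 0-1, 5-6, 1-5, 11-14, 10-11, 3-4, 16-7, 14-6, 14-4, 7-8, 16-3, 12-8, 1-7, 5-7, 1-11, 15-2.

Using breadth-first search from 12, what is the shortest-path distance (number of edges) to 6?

Level 0: 12
Level 1: 8, 10
Level 2: 0, 4, 5, 6, 7, 9, 11
Level 3: 1, 2, 3, 14, 16
Level 4: 13, 15
6 first appears at level 2.

2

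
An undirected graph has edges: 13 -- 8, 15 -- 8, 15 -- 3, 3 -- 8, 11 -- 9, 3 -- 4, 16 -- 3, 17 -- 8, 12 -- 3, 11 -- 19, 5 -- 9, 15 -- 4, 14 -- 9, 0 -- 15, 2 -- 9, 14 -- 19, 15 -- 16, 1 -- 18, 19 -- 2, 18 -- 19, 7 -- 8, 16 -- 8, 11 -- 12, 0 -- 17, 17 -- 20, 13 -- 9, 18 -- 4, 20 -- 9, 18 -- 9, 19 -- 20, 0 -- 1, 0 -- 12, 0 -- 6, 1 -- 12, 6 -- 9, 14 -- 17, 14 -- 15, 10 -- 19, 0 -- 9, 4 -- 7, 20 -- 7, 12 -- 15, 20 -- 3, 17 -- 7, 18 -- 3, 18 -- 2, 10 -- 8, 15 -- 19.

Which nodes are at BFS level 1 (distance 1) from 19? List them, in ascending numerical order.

Level 0: 19
Level 1: 2, 10, 11, 14, 15, 18, 20
Level 2: 0, 1, 3, 4, 7, 8, 9, 12, 16, 17
Level 3: 5, 6, 13

2, 10, 11, 14, 15, 18, 20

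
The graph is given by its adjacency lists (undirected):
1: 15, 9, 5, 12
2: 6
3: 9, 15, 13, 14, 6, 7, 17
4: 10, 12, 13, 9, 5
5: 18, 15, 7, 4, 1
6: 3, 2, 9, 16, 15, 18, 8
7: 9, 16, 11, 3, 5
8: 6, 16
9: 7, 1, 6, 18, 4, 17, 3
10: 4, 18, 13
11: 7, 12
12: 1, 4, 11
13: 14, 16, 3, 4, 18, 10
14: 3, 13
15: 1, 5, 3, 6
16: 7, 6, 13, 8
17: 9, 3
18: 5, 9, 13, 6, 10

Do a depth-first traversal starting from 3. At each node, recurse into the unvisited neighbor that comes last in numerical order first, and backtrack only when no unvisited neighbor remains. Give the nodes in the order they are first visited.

3 -> 17 -> 9 -> 18 -> 13 -> 16 -> 8 -> 6 -> 15 -> 5 -> 7 -> 11 -> 12 -> 4 -> 10 -> 1 -> 2 -> 14

Visit 3
3 → 17
17 → 9
9 → 18
18 → 13
13 → 16
16 → 8
8 → 6
6 → 15
15 → 5
5 → 7
7 → 11
11 → 12
12 → 4
4 → 10
12 → 1
6 → 2
13 → 14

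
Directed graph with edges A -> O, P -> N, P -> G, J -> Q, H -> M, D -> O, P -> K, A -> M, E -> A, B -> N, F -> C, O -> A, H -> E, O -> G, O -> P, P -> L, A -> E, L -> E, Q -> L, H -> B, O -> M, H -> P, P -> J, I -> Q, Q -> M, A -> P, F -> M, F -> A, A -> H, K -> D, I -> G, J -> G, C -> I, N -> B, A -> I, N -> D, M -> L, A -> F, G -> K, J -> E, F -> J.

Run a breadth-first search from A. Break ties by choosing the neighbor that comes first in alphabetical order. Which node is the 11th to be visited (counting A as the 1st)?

Visit A; enqueue E, F, H, I, M, O, P → queue [E, F, H, I, M, O, P]
Visit E → queue [F, H, I, M, O, P]
Visit F; enqueue C, J → queue [H, I, M, O, P, C, J]
Visit H; enqueue B → queue [I, M, O, P, C, J, B]
Visit I; enqueue G, Q → queue [M, O, P, C, J, B, G, Q]
Visit M; enqueue L → queue [O, P, C, J, B, G, Q, L]
Visit O → queue [P, C, J, B, G, Q, L]
Visit P; enqueue K, N → queue [C, J, B, G, Q, L, K, N]
Visit C → queue [J, B, G, Q, L, K, N]
Visit J → queue [B, G, Q, L, K, N]
Visit B → queue [G, Q, L, K, N]
Visit G → queue [Q, L, K, N]
Visit Q → queue [L, K, N]
Visit L → queue [K, N]
Visit K; enqueue D → queue [N, D]
Visit N → queue [D]
Visit D → queue []

Visit order: A, E, F, H, I, M, O, P, C, J, B, G, Q, L, K, N, D

B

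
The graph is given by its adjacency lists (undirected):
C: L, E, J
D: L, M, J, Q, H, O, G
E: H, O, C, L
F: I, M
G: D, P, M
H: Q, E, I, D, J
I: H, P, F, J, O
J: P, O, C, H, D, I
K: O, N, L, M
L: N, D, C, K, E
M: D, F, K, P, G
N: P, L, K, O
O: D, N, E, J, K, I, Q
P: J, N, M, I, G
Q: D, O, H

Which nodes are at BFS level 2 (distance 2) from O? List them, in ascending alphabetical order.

Level 0: O
Level 1: D, E, I, J, K, N, Q
Level 2: C, F, G, H, L, M, P

C, F, G, H, L, M, P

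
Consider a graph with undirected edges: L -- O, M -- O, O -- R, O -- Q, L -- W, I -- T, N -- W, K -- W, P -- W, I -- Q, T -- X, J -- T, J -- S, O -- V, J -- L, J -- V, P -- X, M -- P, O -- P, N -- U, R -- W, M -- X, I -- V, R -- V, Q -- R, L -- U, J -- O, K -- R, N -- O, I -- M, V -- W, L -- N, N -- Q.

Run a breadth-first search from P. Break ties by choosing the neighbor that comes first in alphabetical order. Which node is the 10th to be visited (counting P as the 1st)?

Visit P; enqueue M, O, W, X → queue [M, O, W, X]
Visit M; enqueue I → queue [O, W, X, I]
Visit O; enqueue J, L, N, Q, R, V → queue [W, X, I, J, L, N, Q, R, V]
Visit W; enqueue K → queue [X, I, J, L, N, Q, R, V, K]
Visit X; enqueue T → queue [I, J, L, N, Q, R, V, K, T]
Visit I → queue [J, L, N, Q, R, V, K, T]
Visit J; enqueue S → queue [L, N, Q, R, V, K, T, S]
Visit L; enqueue U → queue [N, Q, R, V, K, T, S, U]
Visit N → queue [Q, R, V, K, T, S, U]
Visit Q → queue [R, V, K, T, S, U]
Visit R → queue [V, K, T, S, U]
Visit V → queue [K, T, S, U]
Visit K → queue [T, S, U]
Visit T → queue [S, U]
Visit S → queue [U]
Visit U → queue []

Visit order: P, M, O, W, X, I, J, L, N, Q, R, V, K, T, S, U

Q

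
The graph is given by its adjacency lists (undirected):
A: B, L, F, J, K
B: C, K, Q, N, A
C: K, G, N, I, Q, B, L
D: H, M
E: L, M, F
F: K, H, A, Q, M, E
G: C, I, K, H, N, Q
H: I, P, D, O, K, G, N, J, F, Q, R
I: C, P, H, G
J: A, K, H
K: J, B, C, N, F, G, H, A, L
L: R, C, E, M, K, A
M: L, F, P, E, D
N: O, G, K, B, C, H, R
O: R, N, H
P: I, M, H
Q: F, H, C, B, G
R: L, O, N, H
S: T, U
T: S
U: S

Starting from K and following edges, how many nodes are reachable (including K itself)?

18

BFS from K visits: K, J, B, C, N, F, G, H, A, L, Q, I, O, R, M, E, P, D
Reachable nodes: 18 of 21 total.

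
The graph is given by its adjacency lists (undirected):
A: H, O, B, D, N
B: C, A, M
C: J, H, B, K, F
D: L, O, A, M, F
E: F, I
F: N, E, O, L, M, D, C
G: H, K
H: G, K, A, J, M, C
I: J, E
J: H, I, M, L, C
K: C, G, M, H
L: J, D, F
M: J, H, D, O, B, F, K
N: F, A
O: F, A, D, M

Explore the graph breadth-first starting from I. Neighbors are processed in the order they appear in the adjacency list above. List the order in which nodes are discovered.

I J E H M L C F G K A D O B N

Visit I; enqueue J, E → queue [J, E]
Visit J; enqueue H, M, L, C → queue [E, H, M, L, C]
Visit E; enqueue F → queue [H, M, L, C, F]
Visit H; enqueue G, K, A → queue [M, L, C, F, G, K, A]
Visit M; enqueue D, O, B → queue [L, C, F, G, K, A, D, O, B]
Visit L → queue [C, F, G, K, A, D, O, B]
Visit C → queue [F, G, K, A, D, O, B]
Visit F; enqueue N → queue [G, K, A, D, O, B, N]
Visit G → queue [K, A, D, O, B, N]
Visit K → queue [A, D, O, B, N]
Visit A → queue [D, O, B, N]
Visit D → queue [O, B, N]
Visit O → queue [B, N]
Visit B → queue [N]
Visit N → queue []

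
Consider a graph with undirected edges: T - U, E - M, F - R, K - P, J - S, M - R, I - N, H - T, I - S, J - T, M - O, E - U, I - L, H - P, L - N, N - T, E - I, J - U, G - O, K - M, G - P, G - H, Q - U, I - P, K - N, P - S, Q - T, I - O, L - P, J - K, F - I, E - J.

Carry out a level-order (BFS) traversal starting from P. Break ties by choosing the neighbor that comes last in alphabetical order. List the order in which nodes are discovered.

P → S → L → K → I → H → G → J → N → M → O → F → E → T → U → R → Q

Visit P; enqueue S, L, K, I, H, G → queue [S, L, K, I, H, G]
Visit S; enqueue J → queue [L, K, I, H, G, J]
Visit L; enqueue N → queue [K, I, H, G, J, N]
Visit K; enqueue M → queue [I, H, G, J, N, M]
Visit I; enqueue O, F, E → queue [H, G, J, N, M, O, F, E]
Visit H; enqueue T → queue [G, J, N, M, O, F, E, T]
Visit G → queue [J, N, M, O, F, E, T]
Visit J; enqueue U → queue [N, M, O, F, E, T, U]
Visit N → queue [M, O, F, E, T, U]
Visit M; enqueue R → queue [O, F, E, T, U, R]
Visit O → queue [F, E, T, U, R]
Visit F → queue [E, T, U, R]
Visit E → queue [T, U, R]
Visit T; enqueue Q → queue [U, R, Q]
Visit U → queue [R, Q]
Visit R → queue [Q]
Visit Q → queue []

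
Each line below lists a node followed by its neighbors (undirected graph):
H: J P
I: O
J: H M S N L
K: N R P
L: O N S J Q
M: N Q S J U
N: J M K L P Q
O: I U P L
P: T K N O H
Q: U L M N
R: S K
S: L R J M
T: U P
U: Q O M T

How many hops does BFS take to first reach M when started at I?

Level 0: I
Level 1: O
Level 2: L, P, U
Level 3: H, J, K, M, N, Q, S, T
Level 4: R
M first appears at level 3.

3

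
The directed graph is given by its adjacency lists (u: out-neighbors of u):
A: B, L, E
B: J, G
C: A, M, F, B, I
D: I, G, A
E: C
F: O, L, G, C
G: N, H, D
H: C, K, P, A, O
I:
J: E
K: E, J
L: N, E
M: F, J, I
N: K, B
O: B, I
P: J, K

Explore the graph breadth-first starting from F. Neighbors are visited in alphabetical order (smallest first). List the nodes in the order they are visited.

Visit F; enqueue C, G, L, O → queue [C, G, L, O]
Visit C; enqueue A, B, I, M → queue [G, L, O, A, B, I, M]
Visit G; enqueue D, H, N → queue [L, O, A, B, I, M, D, H, N]
Visit L; enqueue E → queue [O, A, B, I, M, D, H, N, E]
Visit O → queue [A, B, I, M, D, H, N, E]
Visit A → queue [B, I, M, D, H, N, E]
Visit B; enqueue J → queue [I, M, D, H, N, E, J]
Visit I → queue [M, D, H, N, E, J]
Visit M → queue [D, H, N, E, J]
Visit D → queue [H, N, E, J]
Visit H; enqueue K, P → queue [N, E, J, K, P]
Visit N → queue [E, J, K, P]
Visit E → queue [J, K, P]
Visit J → queue [K, P]
Visit K → queue [P]
Visit P → queue []

F C G L O A B I M D H N E J K P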